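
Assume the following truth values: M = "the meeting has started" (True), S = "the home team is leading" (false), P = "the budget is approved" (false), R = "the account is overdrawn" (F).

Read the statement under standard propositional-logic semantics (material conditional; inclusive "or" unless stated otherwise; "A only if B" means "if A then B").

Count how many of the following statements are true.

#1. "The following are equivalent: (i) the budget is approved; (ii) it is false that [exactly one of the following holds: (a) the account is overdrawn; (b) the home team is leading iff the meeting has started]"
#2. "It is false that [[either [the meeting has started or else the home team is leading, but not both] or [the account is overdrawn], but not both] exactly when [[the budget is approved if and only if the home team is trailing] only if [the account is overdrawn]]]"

0

#1: This is P <-> ~(R xor (S <-> M)).

S <-> M = F <-> T = F
R xor (S <-> M) = F xor F = F
~(R xor (S <-> M)) = ~F = T
P <-> ~(R xor (S <-> M)) = F <-> T = F
So #1 is false.

#2: Formalization: ~(((M xor S) xor R) <-> ((P <-> ~S) -> R))

M xor S = T xor F = T
(M xor S) xor R = T xor F = T
~S = ~F = T
P <-> ~S = F <-> T = F
(P <-> ~S) -> R = F -> F = T
((M xor S) xor R) <-> ((P <-> ~S) -> R) = T <-> T = T
~(((M xor S) xor R) <-> ((P <-> ~S) -> R)) = ~T = F
So #2 is false.

0 of the 2 statements are true (none).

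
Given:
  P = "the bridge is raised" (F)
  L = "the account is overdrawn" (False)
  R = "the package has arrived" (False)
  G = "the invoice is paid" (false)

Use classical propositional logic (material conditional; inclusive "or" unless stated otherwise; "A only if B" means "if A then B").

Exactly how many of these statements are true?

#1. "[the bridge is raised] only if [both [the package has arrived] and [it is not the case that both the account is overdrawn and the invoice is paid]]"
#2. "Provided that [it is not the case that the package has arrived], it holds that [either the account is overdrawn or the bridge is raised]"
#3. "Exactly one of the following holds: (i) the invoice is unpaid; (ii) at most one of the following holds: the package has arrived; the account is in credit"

#1: In symbols: P -> (R and (L nand G))

L nand G = False nand False = True
R and (L nand G) = False and True = False
P -> (R and (L nand G)) = False -> False = True
So #1 is true.

#2: This is not R -> (L or P).

not R = not False = True
L or P = False or False = False
not R -> (L or P) = True -> False = False
So #2 is false.

#3: Parsed as not G xor (R nand not L)

not G = not False = True
not L = not False = True
R nand not L = False nand True = True
not G xor (R nand not L) = True xor True = False
Hence #3 is false.

Count: 1.

1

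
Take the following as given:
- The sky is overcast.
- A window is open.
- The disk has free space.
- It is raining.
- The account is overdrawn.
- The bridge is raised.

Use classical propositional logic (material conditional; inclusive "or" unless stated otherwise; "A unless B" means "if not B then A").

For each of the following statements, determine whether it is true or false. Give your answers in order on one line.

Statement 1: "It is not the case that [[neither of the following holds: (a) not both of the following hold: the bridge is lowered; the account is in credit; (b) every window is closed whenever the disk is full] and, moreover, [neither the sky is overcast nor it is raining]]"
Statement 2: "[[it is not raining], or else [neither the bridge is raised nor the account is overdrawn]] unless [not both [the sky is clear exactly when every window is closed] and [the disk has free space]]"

Statement 1 T, Statement 2 F

Let M = "the bridge is raised" (T), V = "the account is overdrawn" (T), Q = "the disk is full" (F), N = "a window is open" (T), S = "the sky is overcast" (T), K = "it is raining" (T).

Statement 1: This is ~(((~M nand ~V) nor (Q -> ~N)) & (S nor K)).

~M = ~T = F
~V = ~T = F
~M nand ~V = F nand F = T
~N = ~T = F
Q -> ~N = F -> F = T
(~M nand ~V) nor (Q -> ~N) = T nor T = F
S nor K = T nor T = F
((~M nand ~V) nor (Q -> ~N)) & (S nor K) = F & F = F
~(((~M nand ~V) nor (Q -> ~N)) & (S nor K)) = ~F = T
Thus Statement 1 is true.

Statement 2: Parsed as (~K | (M nor V)) | ((~S <-> ~N) nand ~Q)

~K = ~T = F
M nor V = T nor T = F
~K | (M nor V) = F | F = F
~S = ~T = F
~N = ~T = F
~S <-> ~N = F <-> F = T
~Q = ~F = T
(~S <-> ~N) nand ~Q = T nand T = F
(~K | (M nor V)) | ((~S <-> ~N) nand ~Q) = F | F = F
Thus Statement 2 is false.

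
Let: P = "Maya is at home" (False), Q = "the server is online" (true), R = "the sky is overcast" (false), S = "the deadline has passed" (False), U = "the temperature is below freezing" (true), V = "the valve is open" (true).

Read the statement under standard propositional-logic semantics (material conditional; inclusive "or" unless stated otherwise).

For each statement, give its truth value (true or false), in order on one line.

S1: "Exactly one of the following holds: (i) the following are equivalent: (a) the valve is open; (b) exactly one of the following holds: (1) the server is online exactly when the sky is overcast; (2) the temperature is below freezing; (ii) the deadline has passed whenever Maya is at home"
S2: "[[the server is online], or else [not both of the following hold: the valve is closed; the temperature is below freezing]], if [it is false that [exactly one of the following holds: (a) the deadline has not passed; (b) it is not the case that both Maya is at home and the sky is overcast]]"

S1: Formalization: (V ↔ ((Q ↔ R) ⊕ U)) ⊕ (P → S)

Q ↔ R = T ↔ F = F
(Q ↔ R) ⊕ U = F ⊕ T = T
V ↔ ((Q ↔ R) ⊕ U) = T ↔ T = T
P → S = F → F = T
(V ↔ ((Q ↔ R) ⊕ U)) ⊕ (P → S) = T ⊕ T = F
Thus S1 is false.

S2: In symbols: ¬(¬S ⊕ (P ↑ R)) → (Q ∨ (¬V ↑ U))

¬S = ¬F = T
P ↑ R = F ↑ F = T
¬S ⊕ (P ↑ R) = T ⊕ T = F
¬(¬S ⊕ (P ↑ R)) = ¬F = T
¬V = ¬T = F
¬V ↑ U = F ↑ T = T
Q ∨ (¬V ↑ U) = T ∨ T = T
¬(¬S ⊕ (P ↑ R)) → (Q ∨ (¬V ↑ U)) = T → T = T
Hence S2 is true.

S1 false; S2 true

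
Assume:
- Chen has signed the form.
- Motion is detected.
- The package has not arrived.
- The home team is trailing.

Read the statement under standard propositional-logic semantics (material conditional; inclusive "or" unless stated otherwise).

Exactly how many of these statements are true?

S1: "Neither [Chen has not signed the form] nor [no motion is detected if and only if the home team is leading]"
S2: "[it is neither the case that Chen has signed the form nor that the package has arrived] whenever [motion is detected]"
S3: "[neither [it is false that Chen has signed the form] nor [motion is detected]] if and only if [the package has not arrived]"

0

Let V = "Chen has signed the form" (True), P = "motion is detected" (True), N = "the home team is leading" (False), W = "the package has arrived" (False).

S1: Parsed as not V nor (not P iff N)

not V = not True = False
not P = not True = False
not P iff N = False iff False = True
not V nor (not P iff N) = False nor True = False
Hence S1 is false.

S2: Formalization: P -> (V nor W)

V nor W = True nor False = False
P -> (V nor W) = True -> False = False
Hence S2 is false.

S3: Parsed as (not V nor P) iff not W

not V = not True = False
not V nor P = False nor True = False
not W = not False = True
(not V nor P) iff not W = False iff True = False
Thus S3 is false.

Count: 0.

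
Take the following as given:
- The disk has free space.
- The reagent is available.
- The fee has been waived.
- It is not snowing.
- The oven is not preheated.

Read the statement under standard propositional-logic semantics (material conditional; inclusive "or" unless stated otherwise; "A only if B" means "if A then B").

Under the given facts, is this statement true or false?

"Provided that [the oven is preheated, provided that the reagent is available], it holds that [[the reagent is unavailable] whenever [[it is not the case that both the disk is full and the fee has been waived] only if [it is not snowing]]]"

True

Let U = "the reagent is available" (T), S = "the oven is preheated" (F), P = "the disk is full" (F), H = "the fee has been waived" (T), M = "it is snowing" (F).
Formalization: (U → S) → (((P ↑ H) → ¬M) → ¬U)

U → S = T → F = F
P ↑ H = F ↑ T = T
¬M = ¬F = T
(P ↑ H) → ¬M = T → T = T
¬U = ¬T = F
((P ↑ H) → ¬M) → ¬U = T → F = F
(U → S) → (((P ↑ H) → ¬M) → ¬U) = F → F = T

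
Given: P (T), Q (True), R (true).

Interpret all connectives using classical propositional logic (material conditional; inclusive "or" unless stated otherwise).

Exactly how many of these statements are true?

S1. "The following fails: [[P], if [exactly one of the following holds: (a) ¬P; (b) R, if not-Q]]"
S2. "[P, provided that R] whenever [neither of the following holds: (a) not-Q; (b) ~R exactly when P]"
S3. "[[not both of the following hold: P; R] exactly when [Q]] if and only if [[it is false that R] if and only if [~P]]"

S1: This is ¬((¬P ⊕ (¬Q → R)) → P).

¬P = ¬T = F
¬Q = ¬T = F
¬Q → R = F → T = T
¬P ⊕ (¬Q → R) = F ⊕ T = T
(¬P ⊕ (¬Q → R)) → P = T → T = T
¬((¬P ⊕ (¬Q → R)) → P) = ¬T = F
Hence S1 is false.

S2: This is (¬Q ↓ (¬R ↔ P)) → (R → P).

¬Q = ¬T = F
¬R = ¬T = F
¬R ↔ P = F ↔ T = F
¬Q ↓ (¬R ↔ P) = F ↓ F = T
R → P = T → T = T
(¬Q ↓ (¬R ↔ P)) → (R → P) = T → T = T
Hence S2 is true.

S3: In symbols: ((P ↑ R) ↔ Q) ↔ (¬R ↔ ¬P)

P ↑ R = T ↑ T = F
(P ↑ R) ↔ Q = F ↔ T = F
¬R = ¬T = F
¬P = ¬T = F
¬R ↔ ¬P = F ↔ F = T
((P ↑ R) ↔ Q) ↔ (¬R ↔ ¬P) = F ↔ T = F
So S3 is false.

1 of the 3 statements is true.

1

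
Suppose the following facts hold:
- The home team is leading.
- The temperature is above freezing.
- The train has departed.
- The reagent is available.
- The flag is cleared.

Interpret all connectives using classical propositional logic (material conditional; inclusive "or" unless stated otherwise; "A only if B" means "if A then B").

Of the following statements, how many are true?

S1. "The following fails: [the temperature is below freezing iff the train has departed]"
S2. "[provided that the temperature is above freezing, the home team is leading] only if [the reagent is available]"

Let U = "the temperature is below freezing" (F), Q = "the train has departed" (T), L = "the home team is leading" (T), K = "the reagent is available" (T).

S1: Formalization: ~(U <-> Q)

U <-> Q = F <-> T = F
~(U <-> Q) = ~F = T
Thus S1 is true.

S2: Parsed as (~U -> L) -> K

~U = ~F = T
~U -> L = T -> T = T
(~U -> L) -> K = T -> T = T
Hence S2 is true.

Count: 2.

2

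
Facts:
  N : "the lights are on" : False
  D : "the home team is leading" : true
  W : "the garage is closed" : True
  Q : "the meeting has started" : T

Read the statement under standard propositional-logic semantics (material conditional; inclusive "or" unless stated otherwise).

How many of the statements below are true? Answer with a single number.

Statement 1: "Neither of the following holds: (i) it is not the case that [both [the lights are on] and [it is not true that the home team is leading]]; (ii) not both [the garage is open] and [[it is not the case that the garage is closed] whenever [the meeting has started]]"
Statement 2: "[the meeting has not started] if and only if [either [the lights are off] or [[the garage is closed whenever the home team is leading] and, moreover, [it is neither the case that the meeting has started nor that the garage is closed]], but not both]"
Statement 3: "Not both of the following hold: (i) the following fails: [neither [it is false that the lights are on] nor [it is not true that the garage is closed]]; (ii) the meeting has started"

0

Statement 1: This is not (N and not D) nor (not W nand (Q -> not W)).

not D = not True = False
N and not D = False and False = False
not (N and not D) = not False = True
not W = not True = False
not W = not True = False
Q -> not W = True -> False = False
not W nand (Q -> not W) = False nand False = True
not (N and not D) nor (not W nand (Q -> not W)) = True nor True = False
Hence Statement 1 is false.

Statement 2: In symbols: not Q iff (not N xor ((D -> W) and (Q nor W)))

not Q = not True = False
not N = not False = True
D -> W = True -> True = True
Q nor W = True nor True = False
(D -> W) and (Q nor W) = True and False = False
not N xor ((D -> W) and (Q nor W)) = True xor False = True
not Q iff (not N xor ((D -> W) and (Q nor W))) = False iff True = False
So Statement 2 is false.

Statement 3: In symbols: not (not N nor not W) nand Q

not N = not False = True
not W = not True = False
not N nor not W = True nor False = False
not (not N nor not W) = not False = True
not (not N nor not W) nand Q = True nand True = False
Thus Statement 3 is false.

0 of the 3 statements are true (none).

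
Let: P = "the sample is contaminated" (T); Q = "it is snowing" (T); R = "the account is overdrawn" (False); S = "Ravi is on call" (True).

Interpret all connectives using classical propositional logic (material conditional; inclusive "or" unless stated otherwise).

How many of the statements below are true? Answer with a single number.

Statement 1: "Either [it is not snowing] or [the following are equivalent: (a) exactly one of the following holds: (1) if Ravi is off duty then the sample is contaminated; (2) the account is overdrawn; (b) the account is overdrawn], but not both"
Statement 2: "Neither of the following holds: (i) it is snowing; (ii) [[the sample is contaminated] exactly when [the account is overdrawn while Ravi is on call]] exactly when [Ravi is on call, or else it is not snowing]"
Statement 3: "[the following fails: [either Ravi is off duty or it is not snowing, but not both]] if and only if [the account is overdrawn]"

Statement 1: This is not Q xor (((not S -> P) xor R) iff R).

not Q = not True = False
not S = not True = False
not S -> P = False -> True = True
(not S -> P) xor R = True xor False = True
((not S -> P) xor R) iff R = True iff False = False
not Q xor (((not S -> P) xor R) iff R) = False xor False = False
So Statement 1 is false.

Statement 2: This is Q nor ((P iff (R and S)) iff (S or not Q)).

R and S = False and True = False
P iff (R and S) = True iff False = False
not Q = not True = False
S or not Q = True or False = True
(P iff (R and S)) iff (S or not Q) = False iff True = False
Q nor ((P iff (R and S)) iff (S or not Q)) = True nor False = False
Hence Statement 2 is false.

Statement 3: This is not (not S xor not Q) iff R.

not S = not True = False
not Q = not True = False
not S xor not Q = False xor False = False
not (not S xor not Q) = not False = True
not (not S xor not Q) iff R = True iff False = False
So Statement 3 is false.

0 of the 3 statements are true (none).

0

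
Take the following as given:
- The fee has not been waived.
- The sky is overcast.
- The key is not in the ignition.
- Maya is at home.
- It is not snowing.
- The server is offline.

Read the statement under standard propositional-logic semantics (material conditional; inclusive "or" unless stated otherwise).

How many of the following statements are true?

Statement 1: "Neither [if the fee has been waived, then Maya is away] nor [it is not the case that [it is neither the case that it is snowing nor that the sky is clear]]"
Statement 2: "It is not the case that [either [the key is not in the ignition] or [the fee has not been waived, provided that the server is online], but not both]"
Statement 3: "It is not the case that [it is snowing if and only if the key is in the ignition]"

1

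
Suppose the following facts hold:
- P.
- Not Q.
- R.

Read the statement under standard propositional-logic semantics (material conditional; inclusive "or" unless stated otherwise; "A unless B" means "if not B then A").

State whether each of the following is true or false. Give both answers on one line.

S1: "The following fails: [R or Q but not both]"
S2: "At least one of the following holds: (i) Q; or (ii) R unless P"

S1: Formalization: not (R xor Q)

R xor Q = True xor False = True
not (R xor Q) = not True = False
Thus S1 is false.

S2: Formalization: Q or (R or P)

R or P = True or True = True
Q or (R or P) = False or True = True
Hence S2 is true.

S1 F / S2 T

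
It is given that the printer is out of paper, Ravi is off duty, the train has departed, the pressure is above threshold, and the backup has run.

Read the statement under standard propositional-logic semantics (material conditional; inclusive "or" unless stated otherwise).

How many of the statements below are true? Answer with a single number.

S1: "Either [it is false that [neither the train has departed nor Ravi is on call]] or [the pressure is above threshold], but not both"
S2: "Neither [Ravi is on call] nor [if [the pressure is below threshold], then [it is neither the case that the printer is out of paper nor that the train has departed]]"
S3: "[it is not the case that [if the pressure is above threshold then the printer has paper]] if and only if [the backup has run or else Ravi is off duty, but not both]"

0

Let R = "the train has departed" (T), Q = "Ravi is on call" (F), S = "the pressure is above threshold" (T), P = "the printer has paper" (F), U = "the backup has run" (T).

S1: This is ¬(R ↓ Q) ⊕ S.

R ↓ Q = T ↓ F = F
¬(R ↓ Q) = ¬F = T
¬(R ↓ Q) ⊕ S = T ⊕ T = F
Thus S1 is false.

S2: Parsed as Q ↓ (¬S → (¬P ↓ R))

¬S = ¬T = F
¬P = ¬F = T
¬P ↓ R = T ↓ T = F
¬S → (¬P ↓ R) = F → F = T
Q ↓ (¬S → (¬P ↓ R)) = F ↓ T = F
Hence S2 is false.

S3: Formalization: ¬(S → P) ↔ (U ⊕ ¬Q)

S → P = T → F = F
¬(S → P) = ¬F = T
¬Q = ¬F = T
U ⊕ ¬Q = T ⊕ T = F
¬(S → P) ↔ (U ⊕ ¬Q) = T ↔ F = F
Hence S3 is false.

Count: 0.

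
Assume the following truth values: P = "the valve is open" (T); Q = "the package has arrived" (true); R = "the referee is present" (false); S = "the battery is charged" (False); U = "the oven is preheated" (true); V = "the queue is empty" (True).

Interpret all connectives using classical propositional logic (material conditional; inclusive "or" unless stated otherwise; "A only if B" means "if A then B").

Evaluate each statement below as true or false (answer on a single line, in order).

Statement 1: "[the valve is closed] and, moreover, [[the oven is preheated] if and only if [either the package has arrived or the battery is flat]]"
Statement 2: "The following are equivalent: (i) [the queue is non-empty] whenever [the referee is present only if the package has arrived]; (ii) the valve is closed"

Statement 1 F; Statement 2 T

Statement 1: Parsed as not P and (U iff (Q or not S))

not P = not True = False
not S = not False = True
Q or not S = True or True = True
U iff (Q or not S) = True iff True = True
not P and (U iff (Q or not S)) = False and True = False
Hence Statement 1 is false.

Statement 2: In symbols: ((R -> Q) -> not V) iff not P

R -> Q = False -> True = True
not V = not True = False
(R -> Q) -> not V = True -> False = False
not P = not True = False
((R -> Q) -> not V) iff not P = False iff False = True
So Statement 2 is true.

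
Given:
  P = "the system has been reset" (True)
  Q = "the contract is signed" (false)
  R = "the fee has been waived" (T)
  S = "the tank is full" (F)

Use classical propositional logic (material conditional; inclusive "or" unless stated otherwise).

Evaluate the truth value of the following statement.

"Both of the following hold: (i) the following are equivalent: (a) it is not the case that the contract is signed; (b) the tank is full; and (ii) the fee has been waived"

False

In symbols: (~Q <-> S) & R

~Q = ~F = T
~Q <-> S = T <-> F = F
(~Q <-> S) & R = F & T = F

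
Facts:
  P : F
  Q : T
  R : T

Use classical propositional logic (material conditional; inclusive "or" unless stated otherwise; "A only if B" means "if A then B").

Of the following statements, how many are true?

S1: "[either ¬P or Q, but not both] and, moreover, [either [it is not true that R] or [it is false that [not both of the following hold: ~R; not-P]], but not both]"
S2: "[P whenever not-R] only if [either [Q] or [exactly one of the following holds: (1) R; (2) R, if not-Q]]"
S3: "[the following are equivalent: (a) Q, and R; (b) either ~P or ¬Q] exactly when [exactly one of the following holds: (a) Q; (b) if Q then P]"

S1: Parsed as (not P xor Q) and (not R xor not (not R nand not P))

not P = not False = True
not P xor Q = True xor True = False
not R = not True = False
not R = not True = False
not P = not False = True
not R nand not P = False nand True = True
not (not R nand not P) = not True = False
not R xor not (not R nand not P) = False xor False = False
(not P xor Q) and (not R xor not (not R nand not P)) = False and False = False
So S1 is false.

S2: In symbols: (not R -> P) -> (Q or (R xor (not Q -> R)))

not R = not True = False
not R -> P = False -> False = True
not Q = not True = False
not Q -> R = False -> True = True
R xor (not Q -> R) = True xor True = False
Q or (R xor (not Q -> R)) = True or False = True
(not R -> P) -> (Q or (R xor (not Q -> R))) = True -> True = True
Thus S2 is true.

S3: Parsed as ((Q and R) iff (not P or not Q)) iff (Q xor (Q -> P))

Q and R = True and True = True
not P = not False = True
not Q = not True = False
not P or not Q = True or False = True
(Q and R) iff (not P or not Q) = True iff True = True
Q -> P = True -> False = False
Q xor (Q -> P) = True xor False = True
((Q and R) iff (not P or not Q)) iff (Q xor (Q -> P)) = True iff True = True
Hence S3 is true.

True statements: 2.

2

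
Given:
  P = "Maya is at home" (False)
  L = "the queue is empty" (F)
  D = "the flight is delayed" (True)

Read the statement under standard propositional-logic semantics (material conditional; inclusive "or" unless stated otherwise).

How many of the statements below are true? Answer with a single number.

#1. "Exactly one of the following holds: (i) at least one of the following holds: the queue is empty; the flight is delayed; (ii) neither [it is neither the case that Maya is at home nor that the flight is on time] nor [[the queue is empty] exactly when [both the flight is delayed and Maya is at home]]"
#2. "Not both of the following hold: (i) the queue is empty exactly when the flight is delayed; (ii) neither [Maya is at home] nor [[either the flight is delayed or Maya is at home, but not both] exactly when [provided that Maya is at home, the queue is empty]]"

#1: This is (L | D) xor ((P nor ~D) nor (L <-> (D & P))).

L | D = F | T = T
~D = ~T = F
P nor ~D = F nor F = T
D & P = T & F = F
L <-> (D & P) = F <-> F = T
(P nor ~D) nor (L <-> (D & P)) = T nor T = F
(L | D) xor ((P nor ~D) nor (L <-> (D & P))) = T xor F = T
Hence #1 is true.

#2: Parsed as (L <-> D) nand (P nor ((D xor P) <-> (P -> L)))

L <-> D = F <-> T = F
D xor P = T xor F = T
P -> L = F -> F = T
(D xor P) <-> (P -> L) = T <-> T = T
P nor ((D xor P) <-> (P -> L)) = F nor T = F
(L <-> D) nand (P nor ((D xor P) <-> (P -> L))) = F nand F = T
So #2 is true.

True statements: 2.

2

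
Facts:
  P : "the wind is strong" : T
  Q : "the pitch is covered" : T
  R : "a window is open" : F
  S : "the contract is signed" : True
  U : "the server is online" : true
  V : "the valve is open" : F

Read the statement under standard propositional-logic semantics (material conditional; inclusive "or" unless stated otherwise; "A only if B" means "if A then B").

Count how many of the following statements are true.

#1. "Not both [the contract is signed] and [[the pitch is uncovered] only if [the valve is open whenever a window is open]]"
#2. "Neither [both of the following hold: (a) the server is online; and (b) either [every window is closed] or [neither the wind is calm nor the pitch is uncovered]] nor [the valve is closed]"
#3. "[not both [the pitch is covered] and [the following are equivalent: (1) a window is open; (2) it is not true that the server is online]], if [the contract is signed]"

0

#1: Parsed as S nand (~Q -> (R -> V))

~Q = ~T = F
R -> V = F -> F = T
~Q -> (R -> V) = F -> T = T
S nand (~Q -> (R -> V)) = T nand T = F
Hence #1 is false.

#2: Parsed as (U & (~R | (~P nor ~Q))) nor ~V

~R = ~F = T
~P = ~T = F
~Q = ~T = F
~P nor ~Q = F nor F = T
~R | (~P nor ~Q) = T | T = T
U & (~R | (~P nor ~Q)) = T & T = T
~V = ~F = T
(U & (~R | (~P nor ~Q))) nor ~V = T nor T = F
So #2 is false.

#3: This is S -> (Q nand (R <-> ~U)).

~U = ~T = F
R <-> ~U = F <-> F = T
Q nand (R <-> ~U) = T nand T = F
S -> (Q nand (R <-> ~U)) = T -> F = F
Thus #3 is false.

Count: 0.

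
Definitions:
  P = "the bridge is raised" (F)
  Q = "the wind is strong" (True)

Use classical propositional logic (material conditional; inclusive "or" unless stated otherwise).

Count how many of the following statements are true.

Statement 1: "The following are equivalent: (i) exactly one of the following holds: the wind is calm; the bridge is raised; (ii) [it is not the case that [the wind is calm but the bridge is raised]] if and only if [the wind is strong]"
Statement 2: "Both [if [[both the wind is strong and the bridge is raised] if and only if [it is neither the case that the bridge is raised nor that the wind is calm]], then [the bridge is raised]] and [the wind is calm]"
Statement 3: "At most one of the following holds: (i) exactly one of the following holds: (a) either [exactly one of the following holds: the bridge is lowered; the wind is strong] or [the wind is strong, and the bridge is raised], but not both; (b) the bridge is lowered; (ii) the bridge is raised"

1

Statement 1: Parsed as (not Q xor P) iff (not (not Q and P) iff Q)

not Q = not True = False
not Q xor P = False xor False = False
not Q = not True = False
not Q and P = False and False = False
not (not Q and P) = not False = True
not (not Q and P) iff Q = True iff True = True
(not Q xor P) iff (not (not Q and P) iff Q) = False iff True = False
Hence Statement 1 is false.

Statement 2: Parsed as (((Q and P) iff (P nor not Q)) -> P) and not Q

Q and P = True and False = False
not Q = not True = False
P nor not Q = False nor False = True
(Q and P) iff (P nor not Q) = False iff True = False
((Q and P) iff (P nor not Q)) -> P = False -> False = True
not Q = not True = False
(((Q and P) iff (P nor not Q)) -> P) and not Q = True and False = False
Thus Statement 2 is false.

Statement 3: Parsed as (((not P xor Q) xor (Q and P)) xor not P) nand P

not P = not False = True
not P xor Q = True xor True = False
Q and P = True and False = False
(not P xor Q) xor (Q and P) = False xor False = False
not P = not False = True
((not P xor Q) xor (Q and P)) xor not P = False xor True = True
(((not P xor Q) xor (Q and P)) xor not P) nand P = True nand False = True
Hence Statement 3 is true.

True statements: 1 (Statement 3).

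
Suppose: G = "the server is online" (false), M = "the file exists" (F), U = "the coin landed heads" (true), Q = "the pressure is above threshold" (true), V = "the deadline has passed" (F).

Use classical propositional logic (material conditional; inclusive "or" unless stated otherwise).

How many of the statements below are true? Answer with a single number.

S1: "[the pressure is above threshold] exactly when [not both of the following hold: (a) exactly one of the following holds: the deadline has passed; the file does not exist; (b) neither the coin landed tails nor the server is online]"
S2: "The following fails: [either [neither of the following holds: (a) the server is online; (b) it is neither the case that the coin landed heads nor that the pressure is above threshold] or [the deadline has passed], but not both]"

0

S1: In symbols: Q ↔ ((V ⊕ ¬M) ↑ (¬U ↓ G))

¬M = ¬F = T
V ⊕ ¬M = F ⊕ T = T
¬U = ¬T = F
¬U ↓ G = F ↓ F = T
(V ⊕ ¬M) ↑ (¬U ↓ G) = T ↑ T = F
Q ↔ ((V ⊕ ¬M) ↑ (¬U ↓ G)) = T ↔ F = F
Thus S1 is false.

S2: This is ¬((G ↓ (U ↓ Q)) ⊕ V).

U ↓ Q = T ↓ T = F
G ↓ (U ↓ Q) = F ↓ F = T
(G ↓ (U ↓ Q)) ⊕ V = T ⊕ F = T
¬((G ↓ (U ↓ Q)) ⊕ V) = ¬T = F
Thus S2 is false.

Count: 0.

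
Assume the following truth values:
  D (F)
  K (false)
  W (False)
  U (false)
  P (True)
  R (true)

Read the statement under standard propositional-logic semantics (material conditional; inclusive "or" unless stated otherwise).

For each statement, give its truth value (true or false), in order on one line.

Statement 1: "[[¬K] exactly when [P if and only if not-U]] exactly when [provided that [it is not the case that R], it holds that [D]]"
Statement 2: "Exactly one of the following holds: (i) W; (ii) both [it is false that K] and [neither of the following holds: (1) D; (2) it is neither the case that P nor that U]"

Statement 1: In symbols: (not K iff (P iff not U)) iff (not R -> D)

not K = not False = True
not U = not False = True
P iff not U = True iff True = True
not K iff (P iff not U) = True iff True = True
not R = not True = False
not R -> D = False -> False = True
(not K iff (P iff not U)) iff (not R -> D) = True iff True = True
Thus Statement 1 is true.

Statement 2: Parsed as W xor (not K and (D nor (P nor U)))

not K = not False = True
P nor U = True nor False = False
D nor (P nor U) = False nor False = True
not K and (D nor (P nor U)) = True and True = True
W xor (not K and (D nor (P nor U))) = False xor True = True
Thus Statement 2 is true.

Statement 1 True / Statement 2 True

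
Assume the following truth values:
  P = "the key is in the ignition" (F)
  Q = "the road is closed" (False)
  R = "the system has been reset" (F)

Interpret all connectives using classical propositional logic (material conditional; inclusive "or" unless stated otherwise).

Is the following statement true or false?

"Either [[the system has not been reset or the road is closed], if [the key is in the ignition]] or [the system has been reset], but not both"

The statement is true.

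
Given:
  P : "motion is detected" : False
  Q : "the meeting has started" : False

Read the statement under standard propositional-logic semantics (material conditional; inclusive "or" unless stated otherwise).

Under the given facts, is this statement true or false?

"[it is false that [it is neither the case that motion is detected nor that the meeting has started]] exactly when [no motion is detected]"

False

This is ¬(P ↓ Q) ↔ ¬P.

P ↓ Q = F ↓ F = T
¬(P ↓ Q) = ¬T = F
¬P = ¬F = T
¬(P ↓ Q) ↔ ¬P = F ↔ T = F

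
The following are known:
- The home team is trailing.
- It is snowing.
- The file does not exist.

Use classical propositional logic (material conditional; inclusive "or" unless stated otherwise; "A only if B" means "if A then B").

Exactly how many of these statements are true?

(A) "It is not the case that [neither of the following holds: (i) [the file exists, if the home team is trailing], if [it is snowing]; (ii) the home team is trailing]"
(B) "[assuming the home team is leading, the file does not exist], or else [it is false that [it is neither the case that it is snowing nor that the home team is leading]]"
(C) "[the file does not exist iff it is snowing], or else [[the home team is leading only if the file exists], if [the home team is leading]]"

3

Let Q = "it is snowing" (T), P = "the home team is leading" (F), R = "the file exists" (F).

(A): Parsed as ~((Q -> (~P -> R)) nor ~P)

~P = ~F = T
~P -> R = T -> F = F
Q -> (~P -> R) = T -> F = F
~P = ~F = T
(Q -> (~P -> R)) nor ~P = F nor T = F
~((Q -> (~P -> R)) nor ~P) = ~F = T
Thus (A) is true.

(B): Parsed as (P -> ~R) | ~(Q nor P)

~R = ~F = T
P -> ~R = F -> T = T
Q nor P = T nor F = F
~(Q nor P) = ~F = T
(P -> ~R) | ~(Q nor P) = T | T = T
So (B) is true.

(C): In symbols: (~R <-> Q) | (P -> (P -> R))

~R = ~F = T
~R <-> Q = T <-> T = T
P -> R = F -> F = T
P -> (P -> R) = F -> T = T
(~R <-> Q) | (P -> (P -> R)) = T | T = T
Thus (C) is true.

Count: 3.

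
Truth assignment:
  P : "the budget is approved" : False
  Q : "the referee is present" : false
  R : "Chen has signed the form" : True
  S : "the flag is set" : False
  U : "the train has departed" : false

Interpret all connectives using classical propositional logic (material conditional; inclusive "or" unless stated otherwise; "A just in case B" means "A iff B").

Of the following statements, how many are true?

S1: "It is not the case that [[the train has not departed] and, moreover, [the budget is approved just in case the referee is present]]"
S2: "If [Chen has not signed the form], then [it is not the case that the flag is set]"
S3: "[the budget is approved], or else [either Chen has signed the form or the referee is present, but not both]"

S1: This is not (not U and (P iff Q)).

not U = not False = True
P iff Q = False iff False = True
not U and (P iff Q) = True and True = True
not (not U and (P iff Q)) = not True = False
Hence S1 is false.

S2: In symbols: not R -> not S

not R = not True = False
not S = not False = True
not R -> not S = False -> True = True
So S2 is true.

S3: Formalization: P or (R xor Q)

R xor Q = True xor False = True
P or (R xor Q) = False or True = True
Hence S3 is true.

True statements: 2 (S2, S3).

2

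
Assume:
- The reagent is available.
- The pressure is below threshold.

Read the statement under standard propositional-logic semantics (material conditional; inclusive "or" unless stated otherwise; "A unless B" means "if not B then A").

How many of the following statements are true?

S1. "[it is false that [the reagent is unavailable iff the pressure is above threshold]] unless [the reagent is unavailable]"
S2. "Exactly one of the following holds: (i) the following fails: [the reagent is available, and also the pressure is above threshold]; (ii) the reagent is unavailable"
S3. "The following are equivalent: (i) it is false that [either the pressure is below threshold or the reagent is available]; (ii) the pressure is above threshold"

Let H = "the reagent is available" (T), R = "the pressure is above threshold" (F).

S1: This is ¬(¬H ↔ R) ∨ ¬H.

¬H = ¬T = F
¬H ↔ R = F ↔ F = T
¬(¬H ↔ R) = ¬T = F
¬H = ¬T = F
¬(¬H ↔ R) ∨ ¬H = F ∨ F = F
Thus S1 is false.

S2: Parsed as ¬(H ∧ R) ⊕ ¬H

H ∧ R = T ∧ F = F
¬(H ∧ R) = ¬F = T
¬H = ¬T = F
¬(H ∧ R) ⊕ ¬H = T ⊕ F = T
Hence S2 is true.

S3: Formalization: ¬(¬R ∨ H) ↔ R

¬R = ¬F = T
¬R ∨ H = T ∨ T = T
¬(¬R ∨ H) = ¬T = F
¬(¬R ∨ H) ↔ R = F ↔ F = T
Thus S3 is true.

True statements: 2 (S2, S3).

2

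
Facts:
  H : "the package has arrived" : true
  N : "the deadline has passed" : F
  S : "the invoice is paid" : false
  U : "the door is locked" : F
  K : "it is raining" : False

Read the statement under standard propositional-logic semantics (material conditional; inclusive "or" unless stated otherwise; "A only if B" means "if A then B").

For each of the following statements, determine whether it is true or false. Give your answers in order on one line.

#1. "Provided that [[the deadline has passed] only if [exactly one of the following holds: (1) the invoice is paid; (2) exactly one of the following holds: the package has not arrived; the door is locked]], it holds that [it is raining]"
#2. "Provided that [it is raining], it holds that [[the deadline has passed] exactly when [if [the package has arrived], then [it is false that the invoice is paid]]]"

#1: This is (N -> (S xor (~H xor U))) -> K.

~H = ~T = F
~H xor U = F xor F = F
S xor (~H xor U) = F xor F = F
N -> (S xor (~H xor U)) = F -> F = T
(N -> (S xor (~H xor U))) -> K = T -> F = F
Hence #1 is false.

#2: This is K -> (N <-> (H -> ~S)).

~S = ~F = T
H -> ~S = T -> T = T
N <-> (H -> ~S) = F <-> T = F
K -> (N <-> (H -> ~S)) = F -> F = T
Hence #2 is true.

#1 F / #2 T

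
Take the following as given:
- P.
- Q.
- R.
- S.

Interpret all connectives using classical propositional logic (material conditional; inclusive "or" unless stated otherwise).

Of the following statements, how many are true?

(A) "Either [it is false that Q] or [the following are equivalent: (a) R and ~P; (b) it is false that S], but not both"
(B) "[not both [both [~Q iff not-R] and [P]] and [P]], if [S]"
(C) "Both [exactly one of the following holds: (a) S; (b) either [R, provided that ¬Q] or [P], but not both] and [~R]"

1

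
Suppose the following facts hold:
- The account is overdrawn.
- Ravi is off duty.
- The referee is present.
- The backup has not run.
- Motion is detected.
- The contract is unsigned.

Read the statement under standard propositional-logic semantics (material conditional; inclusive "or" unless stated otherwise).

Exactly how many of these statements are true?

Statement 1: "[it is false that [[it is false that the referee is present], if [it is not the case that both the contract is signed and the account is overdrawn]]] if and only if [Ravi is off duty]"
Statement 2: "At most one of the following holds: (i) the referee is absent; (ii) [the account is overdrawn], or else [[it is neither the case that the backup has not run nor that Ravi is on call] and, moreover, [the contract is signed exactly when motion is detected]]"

Let V = "the contract is signed" (False), P = "the account is overdrawn" (True), R = "the referee is present" (True), Q = "Ravi is on call" (False), S = "the backup has run" (False), U = "motion is detected" (True).

Statement 1: Parsed as not ((V nand P) -> not R) iff not Q

V nand P = False nand True = True
not R = not True = False
(V nand P) -> not R = True -> False = False
not ((V nand P) -> not R) = not False = True
not Q = not False = True
not ((V nand P) -> not R) iff not Q = True iff True = True
Thus Statement 1 is true.

Statement 2: Formalization: not R nand (P or ((not S nor Q) and (V iff U)))

not R = not True = False
not S = not False = True
not S nor Q = True nor False = False
V iff U = False iff True = False
(not S nor Q) and (V iff U) = False and False = False
P or ((not S nor Q) and (V iff U)) = True or False = True
not R nand (P or ((not S nor Q) and (V iff U))) = False nand True = True
So Statement 2 is true.

2 of the 2 statements are true (Statement 1, Statement 2).

2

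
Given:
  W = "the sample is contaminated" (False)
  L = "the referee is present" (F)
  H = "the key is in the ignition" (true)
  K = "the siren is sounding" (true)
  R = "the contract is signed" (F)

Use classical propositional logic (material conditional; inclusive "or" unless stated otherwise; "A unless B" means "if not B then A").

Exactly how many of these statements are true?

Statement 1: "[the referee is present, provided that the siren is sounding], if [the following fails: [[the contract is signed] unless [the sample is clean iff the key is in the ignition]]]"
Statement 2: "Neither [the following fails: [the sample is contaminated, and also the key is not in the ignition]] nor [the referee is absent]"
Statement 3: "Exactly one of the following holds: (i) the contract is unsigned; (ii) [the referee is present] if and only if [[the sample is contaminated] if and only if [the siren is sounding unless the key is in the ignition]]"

1

Statement 1: This is ~(R | (~W <-> H)) -> (K -> L).

~W = ~F = T
~W <-> H = T <-> T = T
R | (~W <-> H) = F | T = T
~(R | (~W <-> H)) = ~T = F
K -> L = T -> F = F
~(R | (~W <-> H)) -> (K -> L) = F -> F = T
Hence Statement 1 is true.

Statement 2: In symbols: ~(W & ~H) nor ~L

~H = ~T = F
W & ~H = F & F = F
~(W & ~H) = ~F = T
~L = ~F = T
~(W & ~H) nor ~L = T nor T = F
Hence Statement 2 is false.

Statement 3: This is ~R xor (L <-> (W <-> (K | H))).

~R = ~F = T
K | H = T | T = T
W <-> (K | H) = F <-> T = F
L <-> (W <-> (K | H)) = F <-> F = T
~R xor (L <-> (W <-> (K | H))) = T xor T = F
Hence Statement 3 is false.

True statements: 1 (Statement 1).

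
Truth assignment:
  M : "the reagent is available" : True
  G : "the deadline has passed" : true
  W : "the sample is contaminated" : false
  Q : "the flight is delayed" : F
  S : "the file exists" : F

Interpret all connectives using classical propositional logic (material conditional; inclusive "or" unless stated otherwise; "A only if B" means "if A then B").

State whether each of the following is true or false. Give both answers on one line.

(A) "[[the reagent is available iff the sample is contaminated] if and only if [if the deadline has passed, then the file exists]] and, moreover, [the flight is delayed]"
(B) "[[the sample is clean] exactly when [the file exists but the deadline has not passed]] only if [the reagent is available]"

(A) F / (B) T

(A): Formalization: ((M <-> W) <-> (G -> S)) & Q

M <-> W = T <-> F = F
G -> S = T -> F = F
(M <-> W) <-> (G -> S) = F <-> F = T
((M <-> W) <-> (G -> S)) & Q = T & F = F
Hence (A) is false.

(B): In symbols: (~W <-> (S & ~G)) -> M

~W = ~F = T
~G = ~T = F
S & ~G = F & F = F
~W <-> (S & ~G) = T <-> F = F
(~W <-> (S & ~G)) -> M = F -> T = T
Hence (B) is true.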